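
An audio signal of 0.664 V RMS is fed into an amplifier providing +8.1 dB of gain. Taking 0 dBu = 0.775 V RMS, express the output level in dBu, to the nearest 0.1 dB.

Input level: 20·log₁₀(0.664/0.775) = -1.34 dBu.
Output: -1.34 + 8.1 = +6.8 dBu.

+6.8 dBu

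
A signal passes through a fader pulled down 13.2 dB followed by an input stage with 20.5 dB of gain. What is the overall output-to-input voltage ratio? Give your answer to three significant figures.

2.32

Net gain = (−13.2) + 20.5 = 7.3 dB.
Voltage ratio = 10^(7.3/20) = 2.32.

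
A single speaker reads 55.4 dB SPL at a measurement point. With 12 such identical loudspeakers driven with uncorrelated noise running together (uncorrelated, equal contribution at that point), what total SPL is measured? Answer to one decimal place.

66.2 dB SPL

12 equal incoherent sources raise the level by 10·log₁₀(12) = 10.79 dB.
L_total = 55.4 + 10.79 = 66.2 dB SPL.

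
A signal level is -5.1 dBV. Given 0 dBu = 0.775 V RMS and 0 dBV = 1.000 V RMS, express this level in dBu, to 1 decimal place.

-2.9 dBu

The offset between the scales is 20·log₁₀(0.775/1.000) = −2.214 dB.
So dBu = -5.1 + 2.214 = -2.9 dBu.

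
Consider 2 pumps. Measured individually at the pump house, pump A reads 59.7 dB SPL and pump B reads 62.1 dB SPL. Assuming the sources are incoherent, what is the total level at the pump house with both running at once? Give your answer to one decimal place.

Uncorrelated sources add in intensity (power), not in dB.
L_total = 10·log₁₀(10^(59.7/10) + 10^(62.1/10)) = 10·log₁₀(2555000) = 64.1 dB SPL.

64.1 dB SPL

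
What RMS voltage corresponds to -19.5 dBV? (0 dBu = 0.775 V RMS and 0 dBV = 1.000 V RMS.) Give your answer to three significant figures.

V = 1.000 V × 10^(-19.5/20).
= 1.000 × 0.1059 = 0.106 V.

0.106 V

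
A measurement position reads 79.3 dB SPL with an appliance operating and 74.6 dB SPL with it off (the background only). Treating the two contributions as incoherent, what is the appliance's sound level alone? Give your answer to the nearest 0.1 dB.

77.5 dB SPL

Subtract intensities: L_src = 10·log₁₀(10^(L_total/10) − 10^(L_bg/10)).
L_src = 10·log₁₀(10^(79.3/10) − 10^(74.6/10)) = 10·log₁₀(56270000) = 77.5 dB SPL.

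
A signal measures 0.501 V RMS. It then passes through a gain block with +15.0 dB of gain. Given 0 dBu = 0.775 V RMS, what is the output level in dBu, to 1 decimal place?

+11.2 dBu

Input level: 20·log₁₀(0.501/0.775) = -3.79 dBu.
Output: -3.79 + 15.0 = +11.2 dBu.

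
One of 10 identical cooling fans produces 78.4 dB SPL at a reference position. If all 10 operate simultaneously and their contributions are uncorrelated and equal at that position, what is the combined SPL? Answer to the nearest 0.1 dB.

10 equal incoherent sources raise the level by 10·log₁₀(10) = 10.00 dB.
L_total = 78.4 + 10.00 = 88.4 dB SPL.

88.4 dB SPL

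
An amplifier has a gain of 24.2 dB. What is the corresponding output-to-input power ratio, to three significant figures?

Power ratio = 10^(dB/10).
10^(24.2/10) = 10^(2.420) = 263.

263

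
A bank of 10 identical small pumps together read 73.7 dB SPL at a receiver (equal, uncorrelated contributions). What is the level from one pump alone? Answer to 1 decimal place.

63.7 dB SPL

10 equal incoherent sources add 10·log₁₀(10) = 10.00 dB over one source.
L_one = 73.7 − 10.00 = 63.7 dB SPL.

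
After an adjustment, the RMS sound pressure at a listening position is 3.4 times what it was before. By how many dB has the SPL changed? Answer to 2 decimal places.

10.63 dB

Sound pressure is an amplitude quantity: ΔL = 20·log₁₀(p₂/p₁).
20·log₁₀(3.4) = 10.63 dB.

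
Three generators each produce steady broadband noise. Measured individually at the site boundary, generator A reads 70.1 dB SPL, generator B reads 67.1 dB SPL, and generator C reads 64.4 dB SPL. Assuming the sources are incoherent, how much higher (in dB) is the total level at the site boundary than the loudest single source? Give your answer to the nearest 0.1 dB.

2.5 dB

Uncorrelated sources add in intensity (power), not in dB.
L_total = 10·log₁₀(10^(70.1/10) + 10^(67.1/10) + 10^(64.4/10)) = 72.58 dB SPL.
Excess over the loudest (70.1 dB): 72.58 − 70.1 = 2.5 dB.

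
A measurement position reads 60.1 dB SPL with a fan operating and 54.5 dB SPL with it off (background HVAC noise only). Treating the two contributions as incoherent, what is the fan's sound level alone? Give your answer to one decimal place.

58.7 dB SPL

Remove the background by subtracting linear intensities:
L_src = 10·log₁₀(10^(60.1/10) − 10^(54.5/10)) = 10·log₁₀(741500) = 58.7 dB SPL.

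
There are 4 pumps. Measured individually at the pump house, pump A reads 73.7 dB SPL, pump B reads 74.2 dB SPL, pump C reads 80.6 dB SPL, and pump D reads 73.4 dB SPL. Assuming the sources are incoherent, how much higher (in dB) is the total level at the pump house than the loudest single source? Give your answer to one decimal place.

Incoherent sources sum as intensities:
L_total = 10·log₁₀(10^(73.7/10) + 10^(74.2/10) + 10^(80.6/10) + 10^(73.4/10)) = 82.71 dB SPL.
Excess over the loudest (80.6 dB): 82.71 − 80.6 = 2.1 dB.

2.1 dB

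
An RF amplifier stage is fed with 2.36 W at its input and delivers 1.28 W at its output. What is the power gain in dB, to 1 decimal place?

Power ratio → dB uses the 10·log₁₀ form:
10·log₁₀(1.28/2.36) = 10·log₁₀(0.5424) = -2.7 dB.

-2.7 dB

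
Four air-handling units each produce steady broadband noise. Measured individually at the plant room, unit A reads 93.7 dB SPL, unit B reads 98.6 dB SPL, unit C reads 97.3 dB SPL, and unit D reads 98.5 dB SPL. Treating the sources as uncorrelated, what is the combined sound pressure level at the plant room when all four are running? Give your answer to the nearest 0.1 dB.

103.4 dB SPL

Incoherent sources sum as intensities:
L_total = 10·log₁₀(10^(93.7/10) + 10^(98.6/10) + 10^(97.3/10) + 10^(98.5/10)) = 10·log₁₀(22038000000) = 103.4 dB SPL.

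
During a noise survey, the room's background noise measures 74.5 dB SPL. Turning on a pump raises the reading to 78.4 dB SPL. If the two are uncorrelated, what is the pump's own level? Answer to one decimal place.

76.1 dB SPL

Remove the background by subtracting linear intensities:
L_src = 10·log₁₀(10^(78.4/10) − 10^(74.5/10)) = 10·log₁₀(41000000) = 76.1 dB SPL.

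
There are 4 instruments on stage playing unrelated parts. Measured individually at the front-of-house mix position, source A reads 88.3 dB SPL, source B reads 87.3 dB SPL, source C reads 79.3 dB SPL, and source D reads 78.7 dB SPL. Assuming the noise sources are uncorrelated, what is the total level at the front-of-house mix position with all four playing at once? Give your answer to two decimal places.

Uncorrelated sources add in intensity (power), not in dB.
L_total = 10·log₁₀(10^(88.3/10) + 10^(87.3/10) + 10^(79.3/10) + 10^(78.7/10)) = 10·log₁₀(1372000000) = 91.37 dB SPL.

91.37 dB SPL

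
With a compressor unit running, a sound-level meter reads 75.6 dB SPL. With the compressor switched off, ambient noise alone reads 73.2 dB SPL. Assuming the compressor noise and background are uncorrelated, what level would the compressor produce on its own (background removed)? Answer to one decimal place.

Background correction is a power subtraction:
L_src = 10·log₁₀(10^(75.6/10) − 10^(73.2/10)) = 10·log₁₀(15410000) = 71.9 dB SPL.

71.9 dB SPL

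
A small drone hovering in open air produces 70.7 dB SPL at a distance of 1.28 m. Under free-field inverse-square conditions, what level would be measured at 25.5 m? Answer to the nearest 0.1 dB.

44.7 dB SPL

For a point source in a free field, ΔL = −20·log₁₀(d₂/d₁).
ΔL = −20·log₁₀(25.5/1.28) = -25.99 dB, so L₂ = 70.7 + (-25.99) = 44.7 dB SPL.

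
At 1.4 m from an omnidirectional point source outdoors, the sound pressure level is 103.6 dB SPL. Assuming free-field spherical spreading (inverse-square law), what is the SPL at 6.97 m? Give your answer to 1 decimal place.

Inverse-square spreading gives ΔL = −20·log₁₀(d₂/d₁).
ΔL = −20·log₁₀(6.97/1.4) = -13.94 dB, so L₂ = 103.6 + (-13.94) = 89.7 dB SPL.

89.7 dB SPL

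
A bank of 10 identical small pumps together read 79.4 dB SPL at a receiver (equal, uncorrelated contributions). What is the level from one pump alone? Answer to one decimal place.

69.4 dB SPL

10 equal incoherent sources add 10·log₁₀(10) = 10.00 dB over one source.
L_one = 79.4 − 10.00 = 69.4 dB SPL.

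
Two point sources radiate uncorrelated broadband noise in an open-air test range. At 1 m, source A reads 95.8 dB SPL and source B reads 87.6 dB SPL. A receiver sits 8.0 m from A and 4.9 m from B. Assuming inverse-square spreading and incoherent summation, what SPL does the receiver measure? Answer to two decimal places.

79.21 dB SPL

At the listener: L_A = 95.8 − 20·log₁₀(8.0) = 77.738 dB; L_B = 87.6 − 20·log₁₀(4.9) = 73.796 dB.
Combined: 10·log₁₀(10^(77.738/10)+10^(73.796/10)) = 79.21 dB SPL.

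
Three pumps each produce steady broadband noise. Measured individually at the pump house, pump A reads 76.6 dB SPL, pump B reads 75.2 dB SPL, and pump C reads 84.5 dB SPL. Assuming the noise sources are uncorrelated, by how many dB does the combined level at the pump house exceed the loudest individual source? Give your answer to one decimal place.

1.1 dB

Add the sources as powers (linear), then convert back to dB:
L_total = 10·log₁₀(10^(76.6/10) + 10^(75.2/10) + 10^(84.5/10)) = 85.57 dB SPL.
Excess over the loudest (84.5 dB): 85.57 − 84.5 = 1.1 dB.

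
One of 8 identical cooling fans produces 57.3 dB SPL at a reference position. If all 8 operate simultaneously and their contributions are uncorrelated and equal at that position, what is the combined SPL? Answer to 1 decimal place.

8 equal incoherent sources raise the level by 10·log₁₀(8) = 9.03 dB.
L_total = 57.3 + 9.03 = 66.3 dB SPL.

66.3 dB SPL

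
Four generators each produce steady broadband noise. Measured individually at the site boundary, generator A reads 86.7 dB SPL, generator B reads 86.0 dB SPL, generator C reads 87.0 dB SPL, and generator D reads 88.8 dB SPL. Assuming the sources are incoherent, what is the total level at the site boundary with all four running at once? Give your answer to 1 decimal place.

93.3 dB SPL

Add the sources as powers (linear), then convert back to dB:
L_total = 10·log₁₀(10^(86.7/10) + 10^(86.0/10) + 10^(87.0/10) + 10^(88.8/10)) = 10·log₁₀(2126000000) = 93.3 dB SPL.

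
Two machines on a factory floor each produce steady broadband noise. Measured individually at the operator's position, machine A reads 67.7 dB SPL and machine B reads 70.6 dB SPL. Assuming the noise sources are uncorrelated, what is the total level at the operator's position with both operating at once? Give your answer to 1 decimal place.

72.4 dB SPL

Incoherent sources sum as intensities:
L_total = 10·log₁₀(10^(67.7/10) + 10^(70.6/10)) = 10·log₁₀(17370000) = 72.4 dB SPL.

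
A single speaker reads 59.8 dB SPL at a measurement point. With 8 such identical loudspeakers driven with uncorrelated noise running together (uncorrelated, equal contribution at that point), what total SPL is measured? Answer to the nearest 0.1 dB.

8 equal incoherent sources raise the level by 10·log₁₀(8) = 9.03 dB.
L_total = 59.8 + 9.03 = 68.8 dB SPL.

68.8 dB SPL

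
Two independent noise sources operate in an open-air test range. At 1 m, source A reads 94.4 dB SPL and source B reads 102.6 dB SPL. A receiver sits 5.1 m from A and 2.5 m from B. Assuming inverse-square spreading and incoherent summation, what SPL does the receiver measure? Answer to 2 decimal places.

94.80 dB SPL

At the listener: L_A = 94.4 − 20·log₁₀(5.1) = 80.249 dB; L_B = 102.6 − 20·log₁₀(2.5) = 94.641 dB.
Combined: 10·log₁₀(10^(80.249/10)+10^(94.641/10)) = 94.80 dB SPL.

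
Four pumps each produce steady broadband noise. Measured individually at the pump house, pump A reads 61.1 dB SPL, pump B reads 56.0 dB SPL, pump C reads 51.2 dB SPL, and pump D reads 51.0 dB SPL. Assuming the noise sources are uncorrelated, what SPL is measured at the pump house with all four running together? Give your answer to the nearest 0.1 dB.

62.9 dB SPL

Incoherent sources sum as intensities:
L_total = 10·log₁₀(10^(61.1/10) + 10^(56.0/10) + 10^(51.2/10) + 10^(51.0/10)) = 10·log₁₀(1944000) = 62.9 dB SPL.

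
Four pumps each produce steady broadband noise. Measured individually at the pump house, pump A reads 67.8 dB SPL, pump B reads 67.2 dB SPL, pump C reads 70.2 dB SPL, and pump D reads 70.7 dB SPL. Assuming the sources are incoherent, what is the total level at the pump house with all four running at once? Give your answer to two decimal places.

75.25 dB SPL

Uncorrelated sources add in intensity (power), not in dB.
L_total = 10·log₁₀(10^(67.8/10) + 10^(67.2/10) + 10^(70.2/10) + 10^(70.7/10)) = 10·log₁₀(33490000) = 75.25 dB SPL.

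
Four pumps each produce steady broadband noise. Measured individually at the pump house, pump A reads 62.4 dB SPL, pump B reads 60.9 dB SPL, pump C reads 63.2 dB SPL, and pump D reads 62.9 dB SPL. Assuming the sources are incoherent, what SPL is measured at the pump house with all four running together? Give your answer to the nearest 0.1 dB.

68.5 dB SPL

Uncorrelated sources add in intensity (power), not in dB.
L_total = 10·log₁₀(10^(62.4/10) + 10^(60.9/10) + 10^(63.2/10) + 10^(62.9/10)) = 10·log₁₀(7007000) = 68.5 dB SPL.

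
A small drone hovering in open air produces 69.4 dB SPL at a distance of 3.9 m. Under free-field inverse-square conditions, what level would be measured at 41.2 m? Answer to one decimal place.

Free-field point source: level drops by 20·log₁₀ of the distance ratio.
ΔL = −20·log₁₀(41.2/3.9) = -20.48 dB, so L₂ = 69.4 + (-20.48) = 48.9 dB SPL.

48.9 dB SPL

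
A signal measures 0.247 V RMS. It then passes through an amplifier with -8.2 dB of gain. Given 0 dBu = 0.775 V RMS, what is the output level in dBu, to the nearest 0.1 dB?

-18.1 dBu

Input level: 20·log₁₀(0.247/0.775) = -9.93 dBu.
Output: -9.93 − 8.2 = -18.1 dBu.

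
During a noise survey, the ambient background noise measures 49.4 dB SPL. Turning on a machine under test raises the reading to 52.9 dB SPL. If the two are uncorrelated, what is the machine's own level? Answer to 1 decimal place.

50.3 dB SPL

Subtract intensities: L_src = 10·log₁₀(10^(L_total/10) − 10^(L_bg/10)).
L_src = 10·log₁₀(10^(52.9/10) − 10^(49.4/10)) = 10·log₁₀(107900) = 50.3 dB SPL.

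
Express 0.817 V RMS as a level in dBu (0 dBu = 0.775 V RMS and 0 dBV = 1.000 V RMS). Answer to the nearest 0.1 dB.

dBu = 20·log₁₀(V / 0.775 V).
20·log₁₀(0.817/0.775) = +0.5 dBu.

+0.5 dBu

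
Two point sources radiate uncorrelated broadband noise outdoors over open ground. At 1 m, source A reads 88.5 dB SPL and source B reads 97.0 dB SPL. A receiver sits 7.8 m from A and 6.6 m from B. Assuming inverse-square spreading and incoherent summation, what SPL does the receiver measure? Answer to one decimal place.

At the listener: L_A = 88.5 − 20·log₁₀(7.8) = 70.66 dB; L_B = 97.0 − 20·log₁₀(6.6) = 80.61 dB.
Combined: 10·log₁₀(10^(70.66/10)+10^(80.61/10)) = 81.0 dB SPL.

81.0 dB SPL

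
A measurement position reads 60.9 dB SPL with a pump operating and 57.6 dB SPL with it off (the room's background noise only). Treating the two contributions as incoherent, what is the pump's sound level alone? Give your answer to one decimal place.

58.2 dB SPL

Subtract intensities: L_src = 10·log₁₀(10^(L_total/10) − 10^(L_bg/10)).
L_src = 10·log₁₀(10^(60.9/10) − 10^(57.6/10)) = 10·log₁₀(654800) = 58.2 dB SPL.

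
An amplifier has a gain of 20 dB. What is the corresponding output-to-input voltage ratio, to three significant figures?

10.0

Voltage ratio = 10^(dB/20).
10^(20/20) = 10^(1.000) = 10.0.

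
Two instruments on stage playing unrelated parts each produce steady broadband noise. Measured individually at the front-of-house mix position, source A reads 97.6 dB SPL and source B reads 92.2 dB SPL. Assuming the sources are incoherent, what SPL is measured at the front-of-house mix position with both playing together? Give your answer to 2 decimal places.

Add the sources as powers (linear), then convert back to dB:
L_total = 10·log₁₀(10^(97.6/10) + 10^(92.2/10)) = 10·log₁₀(7414000000) = 98.70 dB SPL.

98.70 dB SPL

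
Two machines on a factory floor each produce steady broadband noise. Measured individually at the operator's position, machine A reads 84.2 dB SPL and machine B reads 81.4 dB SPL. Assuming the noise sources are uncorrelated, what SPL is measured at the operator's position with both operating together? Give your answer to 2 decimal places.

86.03 dB SPL

Add the sources as powers (linear), then convert back to dB:
L_total = 10·log₁₀(10^(84.2/10) + 10^(81.4/10)) = 10·log₁₀(401100000) = 86.03 dB SPL.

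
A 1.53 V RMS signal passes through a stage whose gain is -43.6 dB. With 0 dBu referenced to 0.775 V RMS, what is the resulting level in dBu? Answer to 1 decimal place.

-37.7 dBu

Input level: 20·log₁₀(1.53/0.775) = 5.91 dBu.
Output: 5.91 − 43.6 = -37.7 dBu.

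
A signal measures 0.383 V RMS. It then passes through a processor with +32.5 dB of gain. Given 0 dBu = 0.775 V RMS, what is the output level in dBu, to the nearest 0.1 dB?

Input level: 20·log₁₀(0.383/0.775) = -6.12 dBu.
Output: -6.12 + 32.5 = +26.4 dBu.

+26.4 dBu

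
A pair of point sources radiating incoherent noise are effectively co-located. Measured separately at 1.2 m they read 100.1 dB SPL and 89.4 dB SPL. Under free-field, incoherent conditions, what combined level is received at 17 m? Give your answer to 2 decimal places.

77.43 dB SPL

Combined at 1.2 m: 10·log₁₀(10^(100.1/10)+10^(89.4/10)) = 100.455 dB SPL.
Then apply −20·log₁₀(17/1.2) = -23.025 dB → 77.43 dB SPL.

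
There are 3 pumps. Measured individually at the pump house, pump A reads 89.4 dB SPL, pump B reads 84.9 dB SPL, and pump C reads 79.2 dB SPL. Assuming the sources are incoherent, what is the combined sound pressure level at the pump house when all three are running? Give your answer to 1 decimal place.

Uncorrelated sources add in intensity (power), not in dB.
L_total = 10·log₁₀(10^(89.4/10) + 10^(84.9/10) + 10^(79.2/10)) = 10·log₁₀(1263000000) = 91.0 dB SPL.

91.0 dB SPL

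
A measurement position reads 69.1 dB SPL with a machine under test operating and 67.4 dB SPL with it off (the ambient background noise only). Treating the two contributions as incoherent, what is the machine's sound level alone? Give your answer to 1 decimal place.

64.2 dB SPL

Remove the background by subtracting linear intensities:
L_src = 10·log₁₀(10^(69.1/10) − 10^(67.4/10)) = 10·log₁₀(2633000) = 64.2 dB SPL.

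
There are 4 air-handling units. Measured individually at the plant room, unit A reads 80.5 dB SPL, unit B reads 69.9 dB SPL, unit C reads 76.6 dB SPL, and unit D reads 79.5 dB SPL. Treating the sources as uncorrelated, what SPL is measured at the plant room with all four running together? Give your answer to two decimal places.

Add the sources as powers (linear), then convert back to dB:
L_total = 10·log₁₀(10^(80.5/10) + 10^(69.9/10) + 10^(76.6/10) + 10^(79.5/10)) = 10·log₁₀(256800000) = 84.10 dB SPL.

84.10 dB SPL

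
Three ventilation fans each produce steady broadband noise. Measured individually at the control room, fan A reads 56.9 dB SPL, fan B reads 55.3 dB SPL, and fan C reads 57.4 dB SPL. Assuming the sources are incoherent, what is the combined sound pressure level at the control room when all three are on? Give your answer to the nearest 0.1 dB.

61.4 dB SPL

Add the sources as powers (linear), then convert back to dB:
L_total = 10·log₁₀(10^(56.9/10) + 10^(55.3/10) + 10^(57.4/10)) = 10·log₁₀(1378000) = 61.4 dB SPL.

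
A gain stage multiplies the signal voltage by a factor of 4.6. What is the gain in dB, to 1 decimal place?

13.3 dB

For a voltage ratio, dB = 20·log₁₀(V₂/V₁).
20·log₁₀(4.6) = 13.3 dB.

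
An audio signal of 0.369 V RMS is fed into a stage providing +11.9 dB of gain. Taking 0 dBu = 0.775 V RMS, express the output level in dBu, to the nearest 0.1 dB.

Input level: 20·log₁₀(0.369/0.775) = -6.45 dBu.
Output: -6.45 + 11.9 = +5.5 dBu.

+5.5 dBu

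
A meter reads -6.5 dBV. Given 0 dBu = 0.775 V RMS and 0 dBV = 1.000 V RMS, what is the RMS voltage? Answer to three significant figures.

V = 1.000 V × 10^(-6.5/20).
= 1.000 × 0.4732 = 0.473 V.

0.473 V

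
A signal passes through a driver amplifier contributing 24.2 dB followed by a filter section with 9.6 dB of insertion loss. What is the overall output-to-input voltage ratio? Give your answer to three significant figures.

5.37

Net gain = 24.2 + (−9.6) = 14.6 dB.
Voltage ratio = 10^(14.6/20) = 5.37.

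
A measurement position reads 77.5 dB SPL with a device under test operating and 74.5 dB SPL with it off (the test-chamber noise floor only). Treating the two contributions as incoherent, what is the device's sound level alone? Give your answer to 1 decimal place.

74.5 dB SPL

Subtract intensities: L_src = 10·log₁₀(10^(L_total/10) − 10^(L_bg/10)).
L_src = 10·log₁₀(10^(77.5/10) − 10^(74.5/10)) = 10·log₁₀(28050000) = 74.5 dB SPL.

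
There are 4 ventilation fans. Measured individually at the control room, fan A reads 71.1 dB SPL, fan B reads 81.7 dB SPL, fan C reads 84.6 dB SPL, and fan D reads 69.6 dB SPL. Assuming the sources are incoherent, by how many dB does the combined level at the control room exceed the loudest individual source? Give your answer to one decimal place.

Add the sources as powers (linear), then convert back to dB:
L_total = 10·log₁₀(10^(71.1/10) + 10^(81.7/10) + 10^(84.6/10) + 10^(69.6/10)) = 86.61 dB SPL.
Excess over the loudest (84.6 dB): 86.61 − 84.6 = 2.0 dB.

2.0 dB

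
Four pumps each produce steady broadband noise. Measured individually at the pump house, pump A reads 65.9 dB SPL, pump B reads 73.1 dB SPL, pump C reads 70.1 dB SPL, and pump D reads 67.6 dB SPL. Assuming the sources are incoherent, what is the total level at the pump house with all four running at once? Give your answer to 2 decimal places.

Incoherent sources sum as intensities:
L_total = 10·log₁₀(10^(65.9/10) + 10^(73.1/10) + 10^(70.1/10) + 10^(67.6/10)) = 10·log₁₀(40300000) = 76.05 dB SPL.

76.05 dB SPL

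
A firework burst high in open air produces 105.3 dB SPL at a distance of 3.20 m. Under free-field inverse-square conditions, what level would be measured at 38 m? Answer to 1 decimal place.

83.8 dB SPL

For a point source in a free field, ΔL = −20·log₁₀(d₂/d₁).
ΔL = −20·log₁₀(38/3.20) = -21.49 dB, so L₂ = 105.3 + (-21.49) = 83.8 dB SPL.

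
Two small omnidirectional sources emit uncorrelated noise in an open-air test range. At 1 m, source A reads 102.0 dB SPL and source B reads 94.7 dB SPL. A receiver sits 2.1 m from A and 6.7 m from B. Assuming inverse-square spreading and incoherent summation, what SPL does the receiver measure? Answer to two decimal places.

95.63 dB SPL

At the listener: L_A = 102.0 − 20·log₁₀(2.1) = 95.556 dB; L_B = 94.7 − 20·log₁₀(6.7) = 78.179 dB.
Combined: 10·log₁₀(10^(95.556/10)+10^(78.179/10)) = 95.63 dB SPL.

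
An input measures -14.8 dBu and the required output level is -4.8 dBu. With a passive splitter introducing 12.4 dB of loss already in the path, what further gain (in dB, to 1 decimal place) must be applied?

The required make-up gain is the shortfall in the dB sum.
G = -4.8 − (-14.8) + 12.4 = 22.4 dB.

22.4 dB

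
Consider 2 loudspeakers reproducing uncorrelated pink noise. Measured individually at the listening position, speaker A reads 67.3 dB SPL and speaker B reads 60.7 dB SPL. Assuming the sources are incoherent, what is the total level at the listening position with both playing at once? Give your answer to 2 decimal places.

68.16 dB SPL

Incoherent sources sum as intensities:
L_total = 10·log₁₀(10^(67.3/10) + 10^(60.7/10)) = 10·log₁₀(6545000) = 68.16 dB SPL.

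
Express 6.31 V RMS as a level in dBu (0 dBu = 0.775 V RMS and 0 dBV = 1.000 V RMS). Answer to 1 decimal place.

+18.2 dBu

dBu = 20·log₁₀(V / 0.775 V).
20·log₁₀(6.31/0.775) = +18.2 dBu.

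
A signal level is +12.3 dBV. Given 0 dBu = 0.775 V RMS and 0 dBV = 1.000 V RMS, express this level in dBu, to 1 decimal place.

+14.5 dBu

The offset between the scales is 20·log₁₀(0.775/1.000) = −2.214 dB.
So dBu = +12.3 + 2.214 = +14.5 dBu.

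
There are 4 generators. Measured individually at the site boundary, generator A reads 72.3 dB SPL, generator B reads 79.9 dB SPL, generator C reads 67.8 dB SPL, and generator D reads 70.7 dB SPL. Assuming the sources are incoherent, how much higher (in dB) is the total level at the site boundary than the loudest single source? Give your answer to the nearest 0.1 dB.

Add the sources as powers (linear), then convert back to dB:
L_total = 10·log₁₀(10^(72.3/10) + 10^(79.9/10) + 10^(67.8/10) + 10^(70.7/10)) = 81.22 dB SPL.
Excess over the loudest (79.9 dB): 81.22 − 79.9 = 1.3 dB.

1.3 dB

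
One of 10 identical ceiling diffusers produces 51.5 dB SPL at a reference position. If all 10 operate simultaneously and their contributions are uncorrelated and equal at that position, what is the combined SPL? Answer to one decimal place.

10 equal incoherent sources raise the level by 10·log₁₀(10) = 10.00 dB.
L_total = 51.5 + 10.00 = 61.5 dB SPL.

61.5 dB SPL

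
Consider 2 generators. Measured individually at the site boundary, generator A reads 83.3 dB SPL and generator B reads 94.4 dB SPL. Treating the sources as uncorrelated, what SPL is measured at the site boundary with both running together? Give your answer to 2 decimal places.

94.72 dB SPL

Add the sources as powers (linear), then convert back to dB:
L_total = 10·log₁₀(10^(83.3/10) + 10^(94.4/10)) = 10·log₁₀(2968000000) = 94.72 dB SPL.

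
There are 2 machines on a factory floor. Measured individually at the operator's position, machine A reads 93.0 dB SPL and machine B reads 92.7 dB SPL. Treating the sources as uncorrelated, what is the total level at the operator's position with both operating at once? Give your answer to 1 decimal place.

Uncorrelated sources add in intensity (power), not in dB.
L_total = 10·log₁₀(10^(93.0/10) + 10^(92.7/10)) = 10·log₁₀(3857000000) = 95.9 dB SPL.

95.9 dB SPL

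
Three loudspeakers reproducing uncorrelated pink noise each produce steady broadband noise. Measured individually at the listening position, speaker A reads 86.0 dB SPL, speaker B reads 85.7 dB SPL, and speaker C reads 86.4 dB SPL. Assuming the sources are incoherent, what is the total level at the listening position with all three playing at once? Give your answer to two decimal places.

Uncorrelated sources add in intensity (power), not in dB.
L_total = 10·log₁₀(10^(86.0/10) + 10^(85.7/10) + 10^(86.4/10)) = 10·log₁₀(1206000000) = 90.81 dB SPL.

90.81 dB SPL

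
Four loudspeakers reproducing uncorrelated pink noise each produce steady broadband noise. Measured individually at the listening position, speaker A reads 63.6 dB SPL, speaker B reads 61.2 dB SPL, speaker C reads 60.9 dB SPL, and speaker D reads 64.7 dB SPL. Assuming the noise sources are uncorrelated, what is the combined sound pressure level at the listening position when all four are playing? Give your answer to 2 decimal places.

Uncorrelated sources add in intensity (power), not in dB.
L_total = 10·log₁₀(10^(63.6/10) + 10^(61.2/10) + 10^(60.9/10) + 10^(64.7/10)) = 10·log₁₀(7791000) = 68.92 dB SPL.

68.92 dB SPL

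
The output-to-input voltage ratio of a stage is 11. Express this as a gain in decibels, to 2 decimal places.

Voltage is an amplitude quantity, so gain = 20·log₁₀(V_out/V_in).
20·log₁₀(11) = 20.83 dB.

20.83 dB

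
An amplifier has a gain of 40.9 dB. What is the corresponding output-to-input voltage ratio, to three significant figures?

111

Voltage ratio = 10^(dB/20).
10^(40.9/20) = 10^(2.045) = 111.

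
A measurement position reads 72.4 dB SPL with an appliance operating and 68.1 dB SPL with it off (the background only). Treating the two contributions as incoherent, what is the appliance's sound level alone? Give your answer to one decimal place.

70.4 dB SPL

Subtract intensities: L_src = 10·log₁₀(10^(L_total/10) − 10^(L_bg/10)).
L_src = 10·log₁₀(10^(72.4/10) − 10^(68.1/10)) = 10·log₁₀(10920000) = 70.4 dB SPL.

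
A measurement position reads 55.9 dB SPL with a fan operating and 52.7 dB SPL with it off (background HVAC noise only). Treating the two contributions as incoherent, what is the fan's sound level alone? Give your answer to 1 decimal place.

53.1 dB SPL

Background correction is a power subtraction:
L_src = 10·log₁₀(10^(55.9/10) − 10^(52.7/10)) = 10·log₁₀(202800) = 53.1 dB SPL.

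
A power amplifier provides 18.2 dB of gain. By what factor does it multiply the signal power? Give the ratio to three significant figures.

66.1

Power ratio = 10^(dB/10).
10^(18.2/10) = 10^(1.820) = 66.1.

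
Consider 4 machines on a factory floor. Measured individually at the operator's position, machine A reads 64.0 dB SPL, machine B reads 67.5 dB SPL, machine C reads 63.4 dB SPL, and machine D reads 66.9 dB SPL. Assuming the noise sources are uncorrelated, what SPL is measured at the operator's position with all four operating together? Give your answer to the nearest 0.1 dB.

Incoherent sources sum as intensities:
L_total = 10·log₁₀(10^(64.0/10) + 10^(67.5/10) + 10^(63.4/10) + 10^(66.9/10)) = 10·log₁₀(15220000) = 71.8 dB SPL.

71.8 dB SPL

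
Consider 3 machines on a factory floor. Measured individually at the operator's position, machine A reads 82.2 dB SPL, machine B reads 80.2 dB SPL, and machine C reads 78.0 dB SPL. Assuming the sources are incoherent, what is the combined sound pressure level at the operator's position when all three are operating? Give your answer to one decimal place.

Incoherent sources sum as intensities:
L_total = 10·log₁₀(10^(82.2/10) + 10^(80.2/10) + 10^(78.0/10)) = 10·log₁₀(333800000) = 85.2 dB SPL.

85.2 dB SPL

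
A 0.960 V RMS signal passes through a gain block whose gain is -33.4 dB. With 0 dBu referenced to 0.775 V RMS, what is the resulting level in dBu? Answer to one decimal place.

Input level: 20·log₁₀(0.960/0.775) = 1.86 dBu.
Output: 1.86 − 33.4 = -31.5 dBu.

-31.5 dBu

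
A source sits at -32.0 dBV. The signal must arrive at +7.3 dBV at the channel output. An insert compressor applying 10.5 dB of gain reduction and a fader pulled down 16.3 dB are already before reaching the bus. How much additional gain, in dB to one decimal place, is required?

66.1 dB

The required make-up gain is the shortfall in the dB sum.
G = +7.3 − (-32.0) + 10.5 + 16.3 = 66.1 dB.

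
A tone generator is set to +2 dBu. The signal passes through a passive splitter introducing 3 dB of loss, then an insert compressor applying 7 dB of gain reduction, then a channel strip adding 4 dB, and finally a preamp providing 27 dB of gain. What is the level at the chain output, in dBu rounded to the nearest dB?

+23 dBu

In dB, series stages simply add:
+2 − 3 − 7 + 4 + 27 = +23 dBu.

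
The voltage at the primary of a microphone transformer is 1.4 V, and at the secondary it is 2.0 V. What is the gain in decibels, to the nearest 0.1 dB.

3.1 dB

Voltage is an amplitude quantity, so gain = 20·log₁₀(V_out/V_in).
20·log₁₀(2.0/1.4) = 20·log₁₀(1.429) = 3.1 dB.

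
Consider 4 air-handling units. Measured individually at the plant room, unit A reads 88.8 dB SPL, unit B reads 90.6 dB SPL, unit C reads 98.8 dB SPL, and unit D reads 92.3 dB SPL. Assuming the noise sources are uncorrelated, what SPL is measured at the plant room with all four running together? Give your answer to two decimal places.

100.49 dB SPL

Add the sources as powers (linear), then convert back to dB:
L_total = 10·log₁₀(10^(88.8/10) + 10^(90.6/10) + 10^(98.8/10) + 10^(92.3/10)) = 10·log₁₀(11191000000) = 100.49 dB SPL.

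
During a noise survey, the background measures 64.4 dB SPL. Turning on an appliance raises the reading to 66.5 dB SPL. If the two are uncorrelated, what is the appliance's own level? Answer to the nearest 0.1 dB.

62.3 dB SPL

Subtract intensities: L_src = 10·log₁₀(10^(L_total/10) − 10^(L_bg/10)).
L_src = 10·log₁₀(10^(66.5/10) − 10^(64.4/10)) = 10·log₁₀(1713000) = 62.3 dB SPL.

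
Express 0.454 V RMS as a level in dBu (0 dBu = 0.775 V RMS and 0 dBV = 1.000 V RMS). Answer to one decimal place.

-4.6 dBu

dBu = 20·log₁₀(V / 0.775 V).
20·log₁₀(0.454/0.775) = -4.6 dBu.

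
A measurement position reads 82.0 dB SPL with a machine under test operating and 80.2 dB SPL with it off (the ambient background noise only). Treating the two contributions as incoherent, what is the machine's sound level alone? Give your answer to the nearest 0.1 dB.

Subtract intensities: L_src = 10·log₁₀(10^(L_total/10) − 10^(L_bg/10)).
L_src = 10·log₁₀(10^(82.0/10) − 10^(80.2/10)) = 10·log₁₀(53780000) = 77.3 dB SPL.

77.3 dB SPL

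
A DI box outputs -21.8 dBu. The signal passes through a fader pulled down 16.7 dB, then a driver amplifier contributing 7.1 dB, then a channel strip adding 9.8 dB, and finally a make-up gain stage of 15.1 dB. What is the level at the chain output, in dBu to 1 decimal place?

-6.5 dBu

Gain stages sum in dB:
-21.8 − 16.7 + 7.1 + 9.8 + 15.1 = -6.5 dBu.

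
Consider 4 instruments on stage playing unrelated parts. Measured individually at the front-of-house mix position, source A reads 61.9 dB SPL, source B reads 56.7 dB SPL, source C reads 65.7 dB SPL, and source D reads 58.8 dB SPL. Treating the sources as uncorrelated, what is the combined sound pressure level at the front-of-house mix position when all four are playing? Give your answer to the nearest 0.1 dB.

68.1 dB SPL

Incoherent sources sum as intensities:
L_total = 10·log₁₀(10^(61.9/10) + 10^(56.7/10) + 10^(65.7/10) + 10^(58.8/10)) = 10·log₁₀(6490000) = 68.1 dB SPL.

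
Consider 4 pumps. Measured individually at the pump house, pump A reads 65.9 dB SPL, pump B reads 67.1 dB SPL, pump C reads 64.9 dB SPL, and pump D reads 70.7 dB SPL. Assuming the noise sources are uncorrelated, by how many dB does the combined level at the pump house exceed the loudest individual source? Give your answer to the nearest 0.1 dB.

3.1 dB

Uncorrelated sources add in intensity (power), not in dB.
L_total = 10·log₁₀(10^(65.9/10) + 10^(67.1/10) + 10^(64.9/10) + 10^(70.7/10)) = 73.78 dB SPL.
Excess over the loudest (70.7 dB): 73.78 − 70.7 = 3.1 dB.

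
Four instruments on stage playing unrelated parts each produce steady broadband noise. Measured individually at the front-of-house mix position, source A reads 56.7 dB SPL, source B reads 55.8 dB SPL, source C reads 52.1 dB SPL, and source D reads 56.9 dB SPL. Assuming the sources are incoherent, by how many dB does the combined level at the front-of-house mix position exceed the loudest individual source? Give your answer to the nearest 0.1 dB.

Uncorrelated sources add in intensity (power), not in dB.
L_total = 10·log₁₀(10^(56.7/10) + 10^(55.8/10) + 10^(52.1/10) + 10^(56.9/10)) = 61.76 dB SPL.
Excess over the loudest (56.9 dB): 61.76 − 56.9 = 4.9 dB.

4.9 dB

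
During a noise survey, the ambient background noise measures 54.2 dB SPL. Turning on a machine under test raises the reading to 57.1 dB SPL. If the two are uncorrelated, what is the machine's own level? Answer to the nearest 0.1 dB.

Background correction is a power subtraction:
L_src = 10·log₁₀(10^(57.1/10) − 10^(54.2/10)) = 10·log₁₀(249800) = 54.0 dB SPL.

54.0 dB SPL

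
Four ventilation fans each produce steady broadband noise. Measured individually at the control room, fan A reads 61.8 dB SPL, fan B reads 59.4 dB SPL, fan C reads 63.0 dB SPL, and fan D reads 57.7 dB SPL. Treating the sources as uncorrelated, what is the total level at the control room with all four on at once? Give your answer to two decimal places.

66.96 dB SPL

Add the sources as powers (linear), then convert back to dB:
L_total = 10·log₁₀(10^(61.8/10) + 10^(59.4/10) + 10^(63.0/10) + 10^(57.7/10)) = 10·log₁₀(4969000) = 66.96 dB SPL.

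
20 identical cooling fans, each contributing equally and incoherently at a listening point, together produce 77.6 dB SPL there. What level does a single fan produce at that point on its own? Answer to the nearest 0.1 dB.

64.6 dB SPL

20 equal incoherent sources add 10·log₁₀(20) = 13.01 dB over one source.
L_one = 77.6 − 13.01 = 64.6 dB SPL.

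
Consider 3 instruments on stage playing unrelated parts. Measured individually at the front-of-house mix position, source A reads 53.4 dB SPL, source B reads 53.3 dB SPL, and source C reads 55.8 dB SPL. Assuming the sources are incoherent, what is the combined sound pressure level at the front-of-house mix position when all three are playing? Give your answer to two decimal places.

Uncorrelated sources add in intensity (power), not in dB.
L_total = 10·log₁₀(10^(53.4/10) + 10^(53.3/10) + 10^(55.8/10)) = 10·log₁₀(812800) = 59.10 dB SPL.

59.10 dB SPL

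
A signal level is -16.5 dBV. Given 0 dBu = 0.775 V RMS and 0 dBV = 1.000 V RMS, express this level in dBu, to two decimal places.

-14.29 dBu

The offset between the scales is 20·log₁₀(0.775/1.000) = −2.214 dB.
So dBu = -16.5 + 2.214 = -14.29 dBu.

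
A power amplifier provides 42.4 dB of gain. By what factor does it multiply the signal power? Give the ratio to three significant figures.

17400

Power ratio = 10^(dB/10).
10^(42.4/10) = 10^(4.240) = 17400.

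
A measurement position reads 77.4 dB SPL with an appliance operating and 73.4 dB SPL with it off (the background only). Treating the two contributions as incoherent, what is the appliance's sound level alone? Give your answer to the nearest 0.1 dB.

Background correction is a power subtraction:
L_src = 10·log₁₀(10^(77.4/10) − 10^(73.4/10)) = 10·log₁₀(33080000) = 75.2 dB SPL.

75.2 dB SPL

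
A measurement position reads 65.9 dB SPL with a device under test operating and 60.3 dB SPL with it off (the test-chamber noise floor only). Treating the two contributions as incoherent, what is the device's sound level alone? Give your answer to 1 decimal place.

Background correction is a power subtraction:
L_src = 10·log₁₀(10^(65.9/10) − 10^(60.3/10)) = 10·log₁₀(2819000) = 64.5 dB SPL.

64.5 dB SPL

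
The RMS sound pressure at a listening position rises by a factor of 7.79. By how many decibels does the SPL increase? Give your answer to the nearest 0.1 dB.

17.8 dB

Sound pressure is an amplitude quantity: ΔL = 20·log₁₀(p₂/p₁).
20·log₁₀(7.79) = 17.8 dB.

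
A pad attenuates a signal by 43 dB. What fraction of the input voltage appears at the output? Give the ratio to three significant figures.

Voltage ratio = 10^(dB/20).
10^(-43/20) = 10^(-2.150) = 0.00708.

0.00708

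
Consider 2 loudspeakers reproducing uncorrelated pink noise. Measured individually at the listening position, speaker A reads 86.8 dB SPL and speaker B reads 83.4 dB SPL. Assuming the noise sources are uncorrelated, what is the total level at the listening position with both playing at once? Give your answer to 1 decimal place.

88.4 dB SPL

Incoherent sources sum as intensities:
L_total = 10·log₁₀(10^(86.8/10) + 10^(83.4/10)) = 10·log₁₀(697400000) = 88.4 dB SPL.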